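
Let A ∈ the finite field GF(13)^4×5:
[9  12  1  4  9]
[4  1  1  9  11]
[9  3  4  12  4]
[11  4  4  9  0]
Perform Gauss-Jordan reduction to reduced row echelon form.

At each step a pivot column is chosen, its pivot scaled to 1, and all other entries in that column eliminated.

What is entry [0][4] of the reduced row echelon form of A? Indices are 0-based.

M[0][4] = 7

pivot(0,0)=9: scale R0 → (1, 10, 3, 12, 1)
  clear (1,0): R1 −= (4)R0 → (0, 0, 2, 0, 7)
  clear (2,0): R2 −= (9)R0 → (0, 4, 3, 8, 8)
  clear (3,0): R3 −= (11)R0 → (0, 11, 10, 7, 2)
pivot(1,1): swap R1↔R2
pivot(1,1)=4: scale R1 → (0, 1, 4, 2, 2)
  clear (0,1): R0 −= (10)R1 → (1, 0, 2, 5, 7)
  clear (3,1): R3 −= (11)R1 → (0, 0, 5, 11, 6)
pivot(2,2)=2: scale R2 → (0, 0, 1, 0, 10)
  clear (0,2): R0 −= (2)R2 → (1, 0, 0, 5, 0)
  clear (1,2): R1 −= (4)R2 → (0, 1, 0, 2, 1)
  clear (3,2): R3 −= (5)R2 → (0, 0, 0, 11, 8)
pivot(3,3)=11: scale R3 → (0, 0, 0, 1, 9)
  clear (0,3): R0 −= (5)R3 → (1, 0, 0, 0, 7)
  clear (1,3): R1 −= (2)R3 → (0, 1, 0, 0, 9)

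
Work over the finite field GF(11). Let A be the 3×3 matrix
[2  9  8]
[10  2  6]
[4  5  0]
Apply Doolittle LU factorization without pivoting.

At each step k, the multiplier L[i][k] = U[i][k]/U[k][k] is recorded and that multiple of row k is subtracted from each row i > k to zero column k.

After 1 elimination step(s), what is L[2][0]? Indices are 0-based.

L[2][0] = 2

[col 0] pivot 2
  R1 -= 5*R0 → (0, 1, 10)  (L[1][0] := 5)
  R2 -= 2*R0 → (0, 9, 6)  (L[2][0] := 2)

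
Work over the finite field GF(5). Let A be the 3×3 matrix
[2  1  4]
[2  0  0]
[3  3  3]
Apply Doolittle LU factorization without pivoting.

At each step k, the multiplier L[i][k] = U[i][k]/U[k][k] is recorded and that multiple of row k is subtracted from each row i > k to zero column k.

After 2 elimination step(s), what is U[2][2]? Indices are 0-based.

U[2][2] = 1

Step 1: pivot at (0,0) is 2.
  row1 ← row1 − (1)·row0  ⇒  L[1][0]=1, U row1=(0, 4, 1)
  row2 ← row2 − (4)·row0  ⇒  L[2][0]=4, U row2=(0, 4, 2)
Step 2: pivot at (1,1) is 4.
  row2 ← row2 − (1)·row1  ⇒  L[2][1]=1, U row2=(0, 0, 1)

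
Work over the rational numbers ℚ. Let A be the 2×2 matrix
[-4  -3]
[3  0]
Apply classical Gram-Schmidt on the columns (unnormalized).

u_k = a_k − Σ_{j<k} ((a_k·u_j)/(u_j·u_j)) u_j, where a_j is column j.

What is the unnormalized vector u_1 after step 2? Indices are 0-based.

Step 1: u_0 = a_0 = (-4, 3).
Step 2: u_1 = a_1 − (12/25)·u_0 = (-27/25, -36/25).

u_1 = (-27/25, -36/25)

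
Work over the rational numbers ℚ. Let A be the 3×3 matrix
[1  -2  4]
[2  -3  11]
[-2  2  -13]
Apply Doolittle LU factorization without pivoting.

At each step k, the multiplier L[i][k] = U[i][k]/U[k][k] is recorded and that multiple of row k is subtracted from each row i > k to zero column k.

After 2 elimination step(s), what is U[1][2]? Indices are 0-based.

U[1][2] = 3

k=0: U[0][0]=1
  eliminate (1,0): mult=2, new row 1: (0, 1, 3); set L[1][0]=2
  eliminate (2,0): mult=-2, new row 2: (0, -2, -5); set L[2][0]=-2
k=1: U[1][1]=1
  eliminate (2,1): mult=-2, new row 2: (0, 0, 1); set L[2][1]=-2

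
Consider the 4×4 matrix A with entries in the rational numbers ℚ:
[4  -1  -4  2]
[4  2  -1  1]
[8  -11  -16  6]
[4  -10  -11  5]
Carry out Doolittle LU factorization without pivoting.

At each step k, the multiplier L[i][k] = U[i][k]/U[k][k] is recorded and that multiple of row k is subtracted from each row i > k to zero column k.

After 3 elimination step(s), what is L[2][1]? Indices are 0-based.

L[2][1] = -3

[col 0] pivot 4
  R1 -= 1*R0 → (0, 3, 3, -1)  (L[1][0] := 1)
  R2 -= 2*R0 → (0, -9, -8, 2)  (L[2][0] := 2)
  R3 -= 1*R0 → (0, -9, -7, 3)  (L[3][0] := 1)
[col 1] pivot 3
  R2 -= -3*R1 → (0, 0, 1, -1)  (L[2][1] := -3)
  R3 -= -3*R1 → (0, 0, 2, 0)  (L[3][1] := -3)
[col 2] pivot 1
  R3 -= 2*R2 → (0, 0, 0, 2)  (L[3][2] := 2)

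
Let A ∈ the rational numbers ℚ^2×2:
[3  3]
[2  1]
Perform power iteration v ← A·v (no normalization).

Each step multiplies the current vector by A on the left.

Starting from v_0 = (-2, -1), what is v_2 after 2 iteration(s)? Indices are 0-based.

v_2 = (-42, -23)

v_0 = (-2, -1).
v_1 = A·v_0 = (-9, -5).
v_2 = A·v_1 = (-42, -23).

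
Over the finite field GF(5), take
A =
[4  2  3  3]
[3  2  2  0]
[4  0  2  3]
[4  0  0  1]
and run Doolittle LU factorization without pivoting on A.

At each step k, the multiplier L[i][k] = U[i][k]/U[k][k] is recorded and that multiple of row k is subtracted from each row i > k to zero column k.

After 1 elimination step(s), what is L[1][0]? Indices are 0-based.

Step 1: pivot at (0,0) is 4.
  row1 ← row1 − (2)·row0  ⇒  L[1][0]=2, U row1=(0, 3, 1, 4)
  row2 ← row2 − (1)·row0  ⇒  L[2][0]=1, U row2=(0, 3, 4, 0)
  row3 ← row3 − (1)·row0  ⇒  L[3][0]=1, U row3=(0, 3, 2, 3)

L[1][0] = 2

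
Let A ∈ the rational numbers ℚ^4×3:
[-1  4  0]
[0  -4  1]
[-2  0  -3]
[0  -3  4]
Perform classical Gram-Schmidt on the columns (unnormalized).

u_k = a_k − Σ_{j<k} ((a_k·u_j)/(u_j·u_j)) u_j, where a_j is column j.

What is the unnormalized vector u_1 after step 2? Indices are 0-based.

Step 1: u_0 = a_0 = (-1, 0, -2, 0).
Step 2: u_1 = a_1 − (-4/5)·u_0 = (16/5, -4, -8/5, -3).

u_1 = (16/5, -4, -8/5, -3)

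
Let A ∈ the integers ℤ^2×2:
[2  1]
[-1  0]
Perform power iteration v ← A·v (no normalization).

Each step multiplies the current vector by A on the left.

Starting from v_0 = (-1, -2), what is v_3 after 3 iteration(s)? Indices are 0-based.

v_3 = (-10, 7)

v_0 = (-1, -2).
v_1 = A·v_0 = (-4, 1).
v_2 = A·v_1 = (-7, 4).
v_3 = A·v_2 = (-10, 7).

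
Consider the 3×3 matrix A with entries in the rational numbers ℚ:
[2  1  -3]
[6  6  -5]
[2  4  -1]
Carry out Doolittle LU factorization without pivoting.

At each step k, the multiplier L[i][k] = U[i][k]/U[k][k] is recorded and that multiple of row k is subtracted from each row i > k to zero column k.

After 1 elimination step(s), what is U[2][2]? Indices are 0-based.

[col 0] pivot 2
  R1 -= 3*R0 → (0, 3, 4)  (L[1][0] := 3)
  R2 -= 1*R0 → (0, 3, 2)  (L[2][0] := 1)

U[2][2] = 2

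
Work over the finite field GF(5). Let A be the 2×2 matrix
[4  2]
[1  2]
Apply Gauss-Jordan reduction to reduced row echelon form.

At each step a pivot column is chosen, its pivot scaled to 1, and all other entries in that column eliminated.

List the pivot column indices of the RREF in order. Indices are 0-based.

pivot columns: 0, 1

pivot(0,0)=4: scale R0 → (1, 3)
  clear (1,0): R1 −= (1)R0 → (0, 4)
pivot(1,1)=4: scale R1 → (0, 1)
  clear (0,1): R0 −= (3)R1 → (1, 0)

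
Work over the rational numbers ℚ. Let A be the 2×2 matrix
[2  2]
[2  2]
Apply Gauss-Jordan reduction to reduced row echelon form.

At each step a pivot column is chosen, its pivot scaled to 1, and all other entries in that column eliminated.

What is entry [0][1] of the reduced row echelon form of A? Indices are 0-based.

M[0][1] = 1

pivot(0,0)=2: scale R0 → (1, 1)
  clear (1,0): R1 −= (2)R0 → (0, 0)
col 1: no nonzero at/below row 1; advance.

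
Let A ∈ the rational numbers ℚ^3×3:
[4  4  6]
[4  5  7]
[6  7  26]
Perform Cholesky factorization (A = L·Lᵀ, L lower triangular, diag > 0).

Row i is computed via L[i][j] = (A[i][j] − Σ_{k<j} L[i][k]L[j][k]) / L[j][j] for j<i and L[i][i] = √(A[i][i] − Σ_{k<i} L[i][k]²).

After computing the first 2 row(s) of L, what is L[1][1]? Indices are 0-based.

L[1][1] = 1

Step 1: L[0][0] = √(4) = 2.
  L[1][0] = (4) / L[0][0] = 2.
Step 2: L[1][1] = √(1) = 1.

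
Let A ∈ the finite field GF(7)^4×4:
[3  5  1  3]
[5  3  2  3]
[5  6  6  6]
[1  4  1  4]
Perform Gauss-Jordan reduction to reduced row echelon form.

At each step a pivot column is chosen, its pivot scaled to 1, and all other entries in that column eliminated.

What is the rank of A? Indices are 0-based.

rank = 4

step 1: normalize row 0 (÷3) = (1, 4, 5, 1)
  row 1: subtract 5×row0 = (0, 4, 5, 5)
  row 2: subtract 5×row0 = (0, 0, 2, 1)
  row 3: subtract 1×row0 = (0, 0, 3, 3)
step 2: normalize row 1 (÷4) = (0, 1, 3, 3)
  row 0: subtract 4×row1 = (1, 0, 0, 3)
step 3: normalize row 2 (÷2) = (0, 0, 1, 4)
  row 1: subtract 3×row2 = (0, 1, 0, 5)
  row 3: subtract 3×row2 = (0, 0, 0, 5)
step 4: normalize row 3 (÷5) = (0, 0, 0, 1)
  row 0: subtract 3×row3 = (1, 0, 0, 0)
  row 1: subtract 5×row3 = (0, 1, 0, 0)
  row 2: subtract 4×row3 = (0, 0, 1, 0)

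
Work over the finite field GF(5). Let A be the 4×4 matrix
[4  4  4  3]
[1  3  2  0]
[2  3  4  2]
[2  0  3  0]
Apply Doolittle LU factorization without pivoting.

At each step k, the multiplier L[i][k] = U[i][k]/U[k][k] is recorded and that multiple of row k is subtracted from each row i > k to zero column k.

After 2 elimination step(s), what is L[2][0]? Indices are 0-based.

L[2][0] = 3

k=0: U[0][0]=4
  eliminate (1,0): mult=4, new row 1: (0, 2, 1, 3); set L[1][0]=4
  eliminate (2,0): mult=3, new row 2: (0, 1, 2, 3); set L[2][0]=3
  eliminate (3,0): mult=3, new row 3: (0, 3, 1, 1); set L[3][0]=3
k=1: U[1][1]=2
  eliminate (2,1): mult=3, new row 2: (0, 0, 4, 4); set L[2][1]=3
  eliminate (3,1): mult=4, new row 3: (0, 0, 2, 4); set L[3][1]=4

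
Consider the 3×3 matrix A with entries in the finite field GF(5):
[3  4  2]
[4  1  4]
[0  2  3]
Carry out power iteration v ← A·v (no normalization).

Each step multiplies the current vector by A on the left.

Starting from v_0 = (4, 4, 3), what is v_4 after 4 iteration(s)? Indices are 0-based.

v_4 = (0, 4, 0)

v_0 = (4, 4, 3).
v_1 = A·v_0 = (4, 2, 2).
v_2 = A·v_1 = (4, 1, 0).
v_3 = A·v_2 = (1, 2, 2).
v_4 = A·v_3 = (0, 4, 0).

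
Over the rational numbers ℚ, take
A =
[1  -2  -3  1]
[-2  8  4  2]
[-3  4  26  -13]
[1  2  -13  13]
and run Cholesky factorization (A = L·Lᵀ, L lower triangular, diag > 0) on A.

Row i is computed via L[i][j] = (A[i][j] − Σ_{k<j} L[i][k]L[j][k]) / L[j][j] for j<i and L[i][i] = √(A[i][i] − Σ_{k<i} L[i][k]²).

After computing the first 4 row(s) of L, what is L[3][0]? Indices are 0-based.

L[3][0] = 1

Step 1: L[0][0] = √(1) = 1.
  L[1][0] = (-2) / L[0][0] = -2.
Step 2: L[1][1] = √(4) = 2.
  L[2][0] = (-3) / L[0][0] = -3.
  L[2][1] = (-2) / L[1][1] = -1.
Step 3: L[2][2] = √(16) = 4.
  L[3][0] = (1) / L[0][0] = 1.
  L[3][1] = (4) / L[1][1] = 2.
  L[3][2] = (-8) / L[2][2] = -2.
Step 4: L[3][3] = √(4) = 2.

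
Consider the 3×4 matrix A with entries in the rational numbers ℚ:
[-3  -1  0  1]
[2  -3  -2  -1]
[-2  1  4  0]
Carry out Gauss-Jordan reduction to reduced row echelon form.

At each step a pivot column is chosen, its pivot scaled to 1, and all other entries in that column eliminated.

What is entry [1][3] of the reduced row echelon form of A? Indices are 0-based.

step 1: normalize row 0 (÷-3) = (1, 1/3, 0, -1/3)
  row 1: subtract 2×row0 = (0, -11/3, -2, -1/3)
  row 2: subtract -2×row0 = (0, 5/3, 4, -2/3)
step 2: normalize row 1 (÷-11/3) = (0, 1, 6/11, 1/11)
  row 0: subtract 1/3×row1 = (1, 0, -2/11, -4/11)
  row 2: subtract 5/3×row1 = (0, 0, 34/11, -9/11)
step 3: normalize row 2 (÷34/11) = (0, 0, 1, -9/34)
  row 0: subtract -2/11×row2 = (1, 0, 0, -7/17)
  row 1: subtract 6/11×row2 = (0, 1, 0, 4/17)

M[1][3] = 4/17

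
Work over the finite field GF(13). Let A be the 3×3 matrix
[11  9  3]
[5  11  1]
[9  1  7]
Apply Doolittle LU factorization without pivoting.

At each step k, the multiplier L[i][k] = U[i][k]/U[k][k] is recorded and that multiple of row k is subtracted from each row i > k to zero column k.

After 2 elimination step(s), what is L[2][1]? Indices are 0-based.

L[2][1] = 9

Step 1: pivot at (0,0) is 11.
  row1 ← row1 − (4)·row0  ⇒  L[1][0]=4, U row1=(0, 1, 2)
  row2 ← row2 − (2)·row0  ⇒  L[2][0]=2, U row2=(0, 9, 1)
Step 2: pivot at (1,1) is 1.
  row2 ← row2 − (9)·row1  ⇒  L[2][1]=9, U row2=(0, 0, 9)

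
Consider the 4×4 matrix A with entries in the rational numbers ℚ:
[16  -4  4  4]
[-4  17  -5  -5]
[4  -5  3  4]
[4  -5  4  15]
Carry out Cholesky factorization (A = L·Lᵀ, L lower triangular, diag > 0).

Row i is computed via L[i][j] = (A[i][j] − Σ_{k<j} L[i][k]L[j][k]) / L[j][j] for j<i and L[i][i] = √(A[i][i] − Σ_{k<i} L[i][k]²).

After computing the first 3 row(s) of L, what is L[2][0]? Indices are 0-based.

Step 1: L[0][0] = √(16) = 4.
  L[1][0] = (-4) / L[0][0] = -1.
Step 2: L[1][1] = √(16) = 4.
  L[2][0] = (4) / L[0][0] = 1.
  L[2][1] = (-4) / L[1][1] = -1.
Step 3: L[2][2] = √(1) = 1.

L[2][0] = 1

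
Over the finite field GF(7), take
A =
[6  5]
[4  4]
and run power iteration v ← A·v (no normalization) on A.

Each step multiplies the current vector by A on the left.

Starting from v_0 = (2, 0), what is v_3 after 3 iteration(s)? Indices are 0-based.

v_0 = (2, 0).
v_1 = A·v_0 = (5, 1).
v_2 = A·v_1 = (0, 3).
v_3 = A·v_2 = (1, 5).

v_3 = (1, 5)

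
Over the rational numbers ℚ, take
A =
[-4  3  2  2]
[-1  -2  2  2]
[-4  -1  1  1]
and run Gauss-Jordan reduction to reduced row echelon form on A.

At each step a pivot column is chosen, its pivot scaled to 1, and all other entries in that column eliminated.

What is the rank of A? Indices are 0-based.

pivot(0,0)=-4: scale R0 → (1, -3/4, -1/2, -1/2)
  clear (1,0): R1 −= (-1)R0 → (0, -11/4, 3/2, 3/2)
  clear (2,0): R2 −= (-4)R0 → (0, -4, -1, -1)
pivot(1,1)=-11/4: scale R1 → (0, 1, -6/11, -6/11)
  clear (0,1): R0 −= (-3/4)R1 → (1, 0, -10/11, -10/11)
  clear (2,1): R2 −= (-4)R1 → (0, 0, -35/11, -35/11)
pivot(2,2)=-35/11: scale R2 → (0, 0, 1, 1)
  clear (0,2): R0 −= (-10/11)R2 → (1, 0, 0, 0)
  clear (1,2): R1 −= (-6/11)R2 → (0, 1, 0, 0)

rank = 3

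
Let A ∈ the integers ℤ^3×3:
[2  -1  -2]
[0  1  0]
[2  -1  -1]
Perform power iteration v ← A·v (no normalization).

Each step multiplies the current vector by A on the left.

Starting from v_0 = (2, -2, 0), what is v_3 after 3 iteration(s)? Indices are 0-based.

v_0 = (2, -2, 0).
v_1 = A·v_0 = (6, -2, 6).
v_2 = A·v_1 = (2, -2, 8).
v_3 = A·v_2 = (-10, -2, -2).

v_3 = (-10, -2, -2)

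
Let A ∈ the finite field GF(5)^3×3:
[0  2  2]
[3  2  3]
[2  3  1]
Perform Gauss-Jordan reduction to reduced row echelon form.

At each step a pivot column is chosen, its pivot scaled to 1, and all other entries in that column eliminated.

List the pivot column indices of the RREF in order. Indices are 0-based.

[1] R0 <-> R1
[1] R0 /= 3  ⇒  (1, 4, 1)
     R2 -= 2·R0  ⇒  (0, 0, 4)
[2] R1 /= 2  ⇒  (0, 1, 1)
     R0 -= 4·R1  ⇒  (1, 0, 2)
[3] R2 /= 4  ⇒  (0, 0, 1)
     R0 -= 2·R2  ⇒  (1, 0, 0)
     R1 -= 1·R2  ⇒  (0, 1, 0)

pivot columns: 0, 1, 2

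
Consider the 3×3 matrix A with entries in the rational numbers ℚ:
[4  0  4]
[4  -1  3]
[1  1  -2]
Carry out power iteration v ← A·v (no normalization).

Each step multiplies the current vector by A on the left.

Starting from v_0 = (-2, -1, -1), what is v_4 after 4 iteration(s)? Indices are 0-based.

v_0 = (-2, -1, -1).
v_1 = A·v_0 = (-12, -10, -1).
v_2 = A·v_1 = (-52, -41, -20).
v_3 = A·v_2 = (-288, -227, -53).
v_4 = A·v_3 = (-1364, -1084, -409).

v_4 = (-1364, -1084, -409)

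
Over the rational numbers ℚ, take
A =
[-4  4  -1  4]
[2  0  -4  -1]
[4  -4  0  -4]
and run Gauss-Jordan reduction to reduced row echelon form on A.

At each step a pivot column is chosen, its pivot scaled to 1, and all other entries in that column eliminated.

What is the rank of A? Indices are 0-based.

rank = 3

[1] R0 /= -4  ⇒  (1, -1, 1/4, -1)
     R1 -= 2·R0  ⇒  (0, 2, -9/2, 1)
     R2 -= 4·R0  ⇒  (0, 0, -1, 0)
[2] R1 /= 2  ⇒  (0, 1, -9/4, 1/2)
     R0 -= -1·R1  ⇒  (1, 0, -2, -1/2)
[3] R2 /= -1  ⇒  (0, 0, 1, 0)
     R0 -= -2·R2  ⇒  (1, 0, 0, -1/2)
     R1 -= -9/4·R2  ⇒  (0, 1, 0, 1/2)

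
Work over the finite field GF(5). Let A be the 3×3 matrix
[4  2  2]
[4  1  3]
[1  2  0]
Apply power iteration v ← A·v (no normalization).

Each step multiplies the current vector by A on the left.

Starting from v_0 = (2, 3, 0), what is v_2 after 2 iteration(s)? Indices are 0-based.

v_0 = (2, 3, 0).
v_1 = A·v_0 = (4, 1, 3).
v_2 = A·v_1 = (4, 1, 1).

v_2 = (4, 1, 1)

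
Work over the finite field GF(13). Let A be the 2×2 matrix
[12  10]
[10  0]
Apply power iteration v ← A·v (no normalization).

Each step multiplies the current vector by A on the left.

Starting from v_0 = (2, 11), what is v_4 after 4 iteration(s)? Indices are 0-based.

v_4 = (0, 12)

v_0 = (2, 11).
v_1 = A·v_0 = (4, 7).
v_2 = A·v_1 = (1, 1).
v_3 = A·v_2 = (9, 10).
v_4 = A·v_3 = (0, 12).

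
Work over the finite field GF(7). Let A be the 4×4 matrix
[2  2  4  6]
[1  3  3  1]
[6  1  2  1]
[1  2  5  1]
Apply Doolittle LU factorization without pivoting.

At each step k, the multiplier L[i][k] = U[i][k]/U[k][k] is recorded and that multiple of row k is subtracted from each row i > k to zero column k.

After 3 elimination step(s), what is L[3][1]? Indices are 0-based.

L[3][1] = 4

Step 1: pivot at (0,0) is 2.
  row1 ← row1 − (4)·row0  ⇒  L[1][0]=4, U row1=(0, 2, 1, 5)
  row2 ← row2 − (3)·row0  ⇒  L[2][0]=3, U row2=(0, 2, 4, 4)
  row3 ← row3 − (4)·row0  ⇒  L[3][0]=4, U row3=(0, 1, 3, 5)
Step 2: pivot at (1,1) is 2.
  row2 ← row2 − (1)·row1  ⇒  L[2][1]=1, U row2=(0, 0, 3, 6)
  row3 ← row3 − (4)·row1  ⇒  L[3][1]=4, U row3=(0, 0, 6, 6)
Step 3: pivot at (2,2) is 3.
  row3 ← row3 − (2)·row2  ⇒  L[3][2]=2, U row3=(0, 0, 0, 1)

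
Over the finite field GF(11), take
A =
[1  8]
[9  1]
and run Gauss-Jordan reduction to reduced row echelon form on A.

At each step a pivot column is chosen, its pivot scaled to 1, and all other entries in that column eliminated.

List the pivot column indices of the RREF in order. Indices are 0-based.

pivot columns: 0, 1

pivot(0,0)=1: scale R0 → (1, 8)
  clear (1,0): R1 −= (9)R0 → (0, 6)
pivot(1,1)=6: scale R1 → (0, 1)
  clear (0,1): R0 −= (8)R1 → (1, 0)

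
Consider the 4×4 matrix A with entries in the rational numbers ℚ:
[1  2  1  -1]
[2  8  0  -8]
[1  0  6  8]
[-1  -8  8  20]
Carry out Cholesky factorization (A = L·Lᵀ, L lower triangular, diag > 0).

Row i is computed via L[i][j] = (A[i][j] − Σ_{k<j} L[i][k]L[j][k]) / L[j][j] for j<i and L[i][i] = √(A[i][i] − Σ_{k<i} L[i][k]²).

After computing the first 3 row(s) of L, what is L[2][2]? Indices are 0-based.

L[2][2] = 2

Step 1: L[0][0] = √(1) = 1.
  L[1][0] = (2) / L[0][0] = 2.
Step 2: L[1][1] = √(4) = 2.
  L[2][0] = (1) / L[0][0] = 1.
  L[2][1] = (-2) / L[1][1] = -1.
Step 3: L[2][2] = √(4) = 2.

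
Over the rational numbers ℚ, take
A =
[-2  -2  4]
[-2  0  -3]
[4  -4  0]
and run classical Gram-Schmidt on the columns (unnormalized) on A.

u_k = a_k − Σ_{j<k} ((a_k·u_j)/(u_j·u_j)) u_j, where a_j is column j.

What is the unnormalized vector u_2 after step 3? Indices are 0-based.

Step 1: u_0 = a_0 = (-2, -2, 4).
Step 2: u_1 = a_1 − (-1/2)·u_0 = (-3, -1, -2).
Step 3: u_2 = a_2 − (-1/12)·u_0 − (-9/14)·u_1 = (40/21, -80/21, -20/21).

u_2 = (40/21, -80/21, -20/21)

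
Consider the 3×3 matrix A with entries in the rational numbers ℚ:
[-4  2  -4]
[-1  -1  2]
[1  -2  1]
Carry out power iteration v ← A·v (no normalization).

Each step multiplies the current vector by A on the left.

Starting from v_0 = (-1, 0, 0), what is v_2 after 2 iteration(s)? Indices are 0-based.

v_0 = (-1, 0, 0).
v_1 = A·v_0 = (4, 1, -1).
v_2 = A·v_1 = (-10, -7, 1).

v_2 = (-10, -7, 1)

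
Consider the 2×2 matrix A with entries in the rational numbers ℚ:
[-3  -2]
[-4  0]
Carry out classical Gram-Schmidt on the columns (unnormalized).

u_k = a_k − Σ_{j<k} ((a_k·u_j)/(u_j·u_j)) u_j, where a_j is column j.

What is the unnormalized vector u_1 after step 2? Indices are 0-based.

Step 1: u_0 = a_0 = (-3, -4).
Step 2: u_1 = a_1 − (6/25)·u_0 = (-32/25, 24/25).

u_1 = (-32/25, 24/25)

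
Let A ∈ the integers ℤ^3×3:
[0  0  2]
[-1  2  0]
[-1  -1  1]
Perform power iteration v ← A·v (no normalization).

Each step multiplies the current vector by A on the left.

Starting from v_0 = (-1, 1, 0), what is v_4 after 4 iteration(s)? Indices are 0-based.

v_0 = (-1, 1, 0).
v_1 = A·v_0 = (0, 3, 0).
v_2 = A·v_1 = (0, 6, -3).
v_3 = A·v_2 = (-6, 12, -9).
v_4 = A·v_3 = (-18, 30, -15).

v_4 = (-18, 30, -15)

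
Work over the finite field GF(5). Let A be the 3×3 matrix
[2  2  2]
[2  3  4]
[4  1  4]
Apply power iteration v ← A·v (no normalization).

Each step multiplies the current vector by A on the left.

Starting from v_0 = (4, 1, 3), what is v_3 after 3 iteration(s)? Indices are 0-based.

v_3 = (2, 0, 3)

v_0 = (4, 1, 3).
v_1 = A·v_0 = (1, 3, 4).
v_2 = A·v_1 = (1, 2, 3).
v_3 = A·v_2 = (2, 0, 3).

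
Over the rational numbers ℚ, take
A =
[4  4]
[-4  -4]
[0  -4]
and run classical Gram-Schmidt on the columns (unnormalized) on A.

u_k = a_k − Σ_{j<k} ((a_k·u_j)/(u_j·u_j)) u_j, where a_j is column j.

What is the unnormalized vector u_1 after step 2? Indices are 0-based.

Step 1: u_0 = a_0 = (4, -4, 0).
Step 2: u_1 = a_1 − (1)·u_0 = (0, 0, -4).

u_1 = (0, 0, -4)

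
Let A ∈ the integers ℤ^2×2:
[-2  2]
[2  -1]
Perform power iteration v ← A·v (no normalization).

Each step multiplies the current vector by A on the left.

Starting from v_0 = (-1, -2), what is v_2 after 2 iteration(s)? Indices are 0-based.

v_0 = (-1, -2).
v_1 = A·v_0 = (-2, 0).
v_2 = A·v_1 = (4, -4).

v_2 = (4, -4)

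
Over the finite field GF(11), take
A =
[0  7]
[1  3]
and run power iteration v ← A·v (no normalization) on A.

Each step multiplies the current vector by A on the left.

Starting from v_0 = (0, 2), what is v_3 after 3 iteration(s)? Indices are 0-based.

v_3 = (4, 6)

v_0 = (0, 2).
v_1 = A·v_0 = (3, 6).
v_2 = A·v_1 = (9, 10).
v_3 = A·v_2 = (4, 6).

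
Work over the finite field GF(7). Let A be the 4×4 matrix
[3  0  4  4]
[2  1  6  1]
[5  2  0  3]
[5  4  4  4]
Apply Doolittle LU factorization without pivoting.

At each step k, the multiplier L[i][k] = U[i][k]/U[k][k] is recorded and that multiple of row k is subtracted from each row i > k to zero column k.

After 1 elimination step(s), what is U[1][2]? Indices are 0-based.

U[1][2] = 1

[col 0] pivot 3
  R1 -= 3*R0 → (0, 1, 1, 3)  (L[1][0] := 3)
  R2 -= 4*R0 → (0, 2, 5, 1)  (L[2][0] := 4)
  R3 -= 4*R0 → (0, 4, 2, 2)  (L[3][0] := 4)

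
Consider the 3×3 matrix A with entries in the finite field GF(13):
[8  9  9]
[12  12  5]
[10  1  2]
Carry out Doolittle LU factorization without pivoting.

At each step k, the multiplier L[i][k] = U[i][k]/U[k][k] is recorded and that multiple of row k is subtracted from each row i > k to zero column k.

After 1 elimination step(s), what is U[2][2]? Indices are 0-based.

Step 1: pivot at (0,0) is 8.
  row1 ← row1 − (8)·row0  ⇒  L[1][0]=8, U row1=(0, 5, 11)
  row2 ← row2 − (11)·row0  ⇒  L[2][0]=11, U row2=(0, 6, 7)

U[2][2] = 7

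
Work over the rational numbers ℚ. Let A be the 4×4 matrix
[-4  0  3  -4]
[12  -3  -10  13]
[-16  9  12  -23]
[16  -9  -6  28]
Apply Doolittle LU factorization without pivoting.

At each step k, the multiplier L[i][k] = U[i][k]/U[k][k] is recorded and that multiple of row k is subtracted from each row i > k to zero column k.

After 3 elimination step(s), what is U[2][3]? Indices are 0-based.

[col 0] pivot -4
  R1 -= -3*R0 → (0, -3, -1, 1)  (L[1][0] := -3)
  R2 -= 4*R0 → (0, 9, 0, -7)  (L[2][0] := 4)
  R3 -= -4*R0 → (0, -9, 6, 12)  (L[3][0] := -4)
[col 1] pivot -3
  R2 -= -3*R1 → (0, 0, -3, -4)  (L[2][1] := -3)
  R3 -= 3*R1 → (0, 0, 9, 9)  (L[3][1] := 3)
[col 2] pivot -3
  R3 -= -3*R2 → (0, 0, 0, -3)  (L[3][2] := -3)

U[2][3] = -4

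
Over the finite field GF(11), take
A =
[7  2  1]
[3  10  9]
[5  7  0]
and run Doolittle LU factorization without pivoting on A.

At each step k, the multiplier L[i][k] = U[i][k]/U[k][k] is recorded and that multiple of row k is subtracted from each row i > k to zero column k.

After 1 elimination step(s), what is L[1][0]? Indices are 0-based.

[col 0] pivot 7
  R1 -= 2*R0 → (0, 6, 7)  (L[1][0] := 2)
  R2 -= 7*R0 → (0, 4, 4)  (L[2][0] := 7)

L[1][0] = 2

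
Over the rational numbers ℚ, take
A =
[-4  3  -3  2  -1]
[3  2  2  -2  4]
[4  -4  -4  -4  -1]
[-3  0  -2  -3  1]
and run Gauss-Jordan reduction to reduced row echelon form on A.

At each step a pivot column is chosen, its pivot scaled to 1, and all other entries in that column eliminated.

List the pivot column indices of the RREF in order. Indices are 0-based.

pivot(0,0)=-4: scale R0 → (1, -3/4, 3/4, -1/2, 1/4)
  clear (1,0): R1 −= (3)R0 → (0, 17/4, -1/4, -1/2, 13/4)
  clear (2,0): R2 −= (4)R0 → (0, -1, -7, -2, -2)
  clear (3,0): R3 −= (-3)R0 → (0, -9/4, 1/4, -9/2, 7/4)
pivot(1,1)=17/4: scale R1 → (0, 1, -1/17, -2/17, 13/17)
  clear (0,1): R0 −= (-3/4)R1 → (1, 0, 12/17, -10/17, 14/17)
  clear (2,1): R2 −= (-1)R1 → (0, 0, -120/17, -36/17, -21/17)
  clear (3,1): R3 −= (-9/4)R1 → (0, 0, 2/17, -81/17, 59/17)
pivot(2,2)=-120/17: scale R2 → (0, 0, 1, 3/10, 7/40)
  clear (0,2): R0 −= (12/17)R2 → (1, 0, 0, -4/5, 7/10)
  clear (1,2): R1 −= (-1/17)R2 → (0, 1, 0, -1/10, 31/40)
  clear (3,2): R3 −= (2/17)R2 → (0, 0, 0, -24/5, 69/20)
pivot(3,3)=-24/5: scale R3 → (0, 0, 0, 1, -23/32)
  clear (0,3): R0 −= (-4/5)R3 → (1, 0, 0, 0, 1/8)
  clear (1,3): R1 −= (-1/10)R3 → (0, 1, 0, 0, 45/64)
  clear (2,3): R2 −= (3/10)R3 → (0, 0, 1, 0, 25/64)

pivot columns: 0, 1, 2, 3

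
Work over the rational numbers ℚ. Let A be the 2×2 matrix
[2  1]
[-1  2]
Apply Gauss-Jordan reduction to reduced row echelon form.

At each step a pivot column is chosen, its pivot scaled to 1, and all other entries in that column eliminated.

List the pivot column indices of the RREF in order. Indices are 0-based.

pivot columns: 0, 1

[1] R0 /= 2  ⇒  (1, 1/2)
     R1 -= -1·R0  ⇒  (0, 5/2)
[2] R1 /= 5/2  ⇒  (0, 1)
     R0 -= 1/2·R1  ⇒  (1, 0)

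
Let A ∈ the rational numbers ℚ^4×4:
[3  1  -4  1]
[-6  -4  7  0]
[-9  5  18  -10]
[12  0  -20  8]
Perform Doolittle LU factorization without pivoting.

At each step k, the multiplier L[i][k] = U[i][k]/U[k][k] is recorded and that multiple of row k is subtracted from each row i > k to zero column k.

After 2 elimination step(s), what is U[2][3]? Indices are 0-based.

U[2][3] = 1

Step 1: pivot at (0,0) is 3.
  row1 ← row1 − (-2)·row0  ⇒  L[1][0]=-2, U row1=(0, -2, -1, 2)
  row2 ← row2 − (-3)·row0  ⇒  L[2][0]=-3, U row2=(0, 8, 6, -7)
  row3 ← row3 − (4)·row0  ⇒  L[3][0]=4, U row3=(0, -4, -4, 4)
Step 2: pivot at (1,1) is -2.
  row2 ← row2 − (-4)·row1  ⇒  L[2][1]=-4, U row2=(0, 0, 2, 1)
  row3 ← row3 − (2)·row1  ⇒  L[3][1]=2, U row3=(0, 0, -2, 0)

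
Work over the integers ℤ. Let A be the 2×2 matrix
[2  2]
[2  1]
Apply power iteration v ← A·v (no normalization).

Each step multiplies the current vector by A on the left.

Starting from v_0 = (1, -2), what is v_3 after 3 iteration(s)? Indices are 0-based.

v_0 = (1, -2).
v_1 = A·v_0 = (-2, 0).
v_2 = A·v_1 = (-4, -4).
v_3 = A·v_2 = (-16, -12).

v_3 = (-16, -12)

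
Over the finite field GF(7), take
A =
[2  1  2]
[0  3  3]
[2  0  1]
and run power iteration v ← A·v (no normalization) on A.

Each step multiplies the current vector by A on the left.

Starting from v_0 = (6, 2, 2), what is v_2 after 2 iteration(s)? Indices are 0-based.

v_0 = (6, 2, 2).
v_1 = A·v_0 = (4, 5, 0).
v_2 = A·v_1 = (6, 1, 1).

v_2 = (6, 1, 1)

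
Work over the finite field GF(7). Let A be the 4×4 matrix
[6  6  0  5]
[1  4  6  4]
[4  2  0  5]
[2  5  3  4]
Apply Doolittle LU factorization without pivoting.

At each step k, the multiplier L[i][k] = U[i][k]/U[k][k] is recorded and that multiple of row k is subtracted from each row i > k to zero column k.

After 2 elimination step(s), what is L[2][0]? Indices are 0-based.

Step 1: pivot at (0,0) is 6.
  row1 ← row1 − (6)·row0  ⇒  L[1][0]=6, U row1=(0, 3, 6, 2)
  row2 ← row2 − (3)·row0  ⇒  L[2][0]=3, U row2=(0, 5, 0, 4)
  row3 ← row3 − (5)·row0  ⇒  L[3][0]=5, U row3=(0, 3, 3, 0)
Step 2: pivot at (1,1) is 3.
  row2 ← row2 − (4)·row1  ⇒  L[2][1]=4, U row2=(0, 0, 4, 3)
  row3 ← row3 − (1)·row1  ⇒  L[3][1]=1, U row3=(0, 0, 4, 5)

L[2][0] = 3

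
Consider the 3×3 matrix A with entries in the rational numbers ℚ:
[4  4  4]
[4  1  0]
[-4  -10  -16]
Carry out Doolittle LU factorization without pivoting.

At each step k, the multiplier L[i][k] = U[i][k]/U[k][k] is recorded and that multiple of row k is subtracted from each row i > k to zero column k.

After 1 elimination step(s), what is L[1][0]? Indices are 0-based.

Step 1: pivot at (0,0) is 4.
  row1 ← row1 − (1)·row0  ⇒  L[1][0]=1, U row1=(0, -3, -4)
  row2 ← row2 − (-1)·row0  ⇒  L[2][0]=-1, U row2=(0, -6, -12)

L[1][0] = 1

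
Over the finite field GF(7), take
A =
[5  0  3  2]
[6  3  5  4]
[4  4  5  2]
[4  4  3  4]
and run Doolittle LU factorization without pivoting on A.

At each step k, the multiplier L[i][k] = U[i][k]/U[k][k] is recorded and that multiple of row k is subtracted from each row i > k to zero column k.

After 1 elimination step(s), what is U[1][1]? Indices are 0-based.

U[1][1] = 3

[col 0] pivot 5
  R1 -= 4*R0 → (0, 3, 0, 3)  (L[1][0] := 4)
  R2 -= 5*R0 → (0, 4, 4, 6)  (L[2][0] := 5)
  R3 -= 5*R0 → (0, 4, 2, 1)  (L[3][0] := 5)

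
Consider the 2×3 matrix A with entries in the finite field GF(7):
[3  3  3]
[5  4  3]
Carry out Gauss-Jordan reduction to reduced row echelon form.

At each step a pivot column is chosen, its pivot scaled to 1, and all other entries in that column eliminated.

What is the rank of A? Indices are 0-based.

rank = 2

pivot(0,0)=3: scale R0 → (1, 1, 1)
  clear (1,0): R1 −= (5)R0 → (0, 6, 5)
pivot(1,1)=6: scale R1 → (0, 1, 2)
  clear (0,1): R0 −= (1)R1 → (1, 0, 6)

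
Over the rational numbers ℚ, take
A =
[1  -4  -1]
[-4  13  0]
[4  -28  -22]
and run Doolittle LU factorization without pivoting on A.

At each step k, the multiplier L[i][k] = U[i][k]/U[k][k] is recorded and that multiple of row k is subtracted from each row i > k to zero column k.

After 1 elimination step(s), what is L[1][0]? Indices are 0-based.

k=0: U[0][0]=1
  eliminate (1,0): mult=-4, new row 1: (0, -3, -4); set L[1][0]=-4
  eliminate (2,0): mult=4, new row 2: (0, -12, -18); set L[2][0]=4

L[1][0] = -4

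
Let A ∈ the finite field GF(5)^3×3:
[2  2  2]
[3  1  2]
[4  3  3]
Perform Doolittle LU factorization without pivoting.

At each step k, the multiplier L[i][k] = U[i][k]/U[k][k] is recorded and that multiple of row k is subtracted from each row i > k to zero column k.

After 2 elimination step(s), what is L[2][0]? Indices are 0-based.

k=0: U[0][0]=2
  eliminate (1,0): mult=4, new row 1: (0, 3, 4); set L[1][0]=4
  eliminate (2,0): mult=2, new row 2: (0, 4, 4); set L[2][0]=2
k=1: U[1][1]=3
  eliminate (2,1): mult=3, new row 2: (0, 0, 2); set L[2][1]=3

L[2][0] = 2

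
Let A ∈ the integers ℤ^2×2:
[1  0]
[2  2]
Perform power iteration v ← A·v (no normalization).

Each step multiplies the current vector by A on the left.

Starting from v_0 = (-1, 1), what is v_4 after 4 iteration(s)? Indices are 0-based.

v_4 = (-1, -14)

v_0 = (-1, 1).
v_1 = A·v_0 = (-1, 0).
v_2 = A·v_1 = (-1, -2).
v_3 = A·v_2 = (-1, -6).
v_4 = A·v_3 = (-1, -14).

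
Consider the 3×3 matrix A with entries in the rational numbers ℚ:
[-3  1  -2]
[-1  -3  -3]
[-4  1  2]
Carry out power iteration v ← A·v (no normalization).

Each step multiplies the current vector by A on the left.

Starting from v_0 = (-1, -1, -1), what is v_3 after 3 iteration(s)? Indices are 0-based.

v_0 = (-1, -1, -1).
v_1 = A·v_0 = (4, 7, 1).
v_2 = A·v_1 = (-7, -28, -7).
v_3 = A·v_2 = (7, 112, -14).

v_3 = (7, 112, -14)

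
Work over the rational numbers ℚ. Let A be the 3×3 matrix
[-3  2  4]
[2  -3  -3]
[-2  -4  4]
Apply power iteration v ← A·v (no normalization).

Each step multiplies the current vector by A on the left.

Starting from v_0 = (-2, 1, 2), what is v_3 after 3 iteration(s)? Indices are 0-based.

v_0 = (-2, 1, 2).
v_1 = A·v_0 = (16, -13, 8).
v_2 = A·v_1 = (-42, 47, 52).
v_3 = A·v_2 = (428, -381, 104).

v_3 = (428, -381, 104)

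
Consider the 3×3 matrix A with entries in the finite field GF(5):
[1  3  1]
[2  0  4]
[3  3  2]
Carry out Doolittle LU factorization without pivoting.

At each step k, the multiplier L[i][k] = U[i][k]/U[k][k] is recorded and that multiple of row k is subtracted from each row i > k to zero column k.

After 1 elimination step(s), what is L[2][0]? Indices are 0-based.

L[2][0] = 3

[col 0] pivot 1
  R1 -= 2*R0 → (0, 4, 2)  (L[1][0] := 2)
  R2 -= 3*R0 → (0, 4, 4)  (L[2][0] := 3)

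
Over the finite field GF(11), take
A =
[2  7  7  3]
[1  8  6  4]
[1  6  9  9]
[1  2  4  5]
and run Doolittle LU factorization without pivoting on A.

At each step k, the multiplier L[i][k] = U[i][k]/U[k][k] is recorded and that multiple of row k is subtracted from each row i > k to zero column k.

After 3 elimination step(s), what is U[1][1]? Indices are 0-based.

U[1][1] = 10

Step 1: pivot at (0,0) is 2.
  row1 ← row1 − (6)·row0  ⇒  L[1][0]=6, U row1=(0, 10, 8, 8)
  row2 ← row2 − (6)·row0  ⇒  L[2][0]=6, U row2=(0, 8, 0, 2)
  row3 ← row3 − (6)·row0  ⇒  L[3][0]=6, U row3=(0, 4, 6, 9)
Step 2: pivot at (1,1) is 10.
  row2 ← row2 − (3)·row1  ⇒  L[2][1]=3, U row2=(0, 0, 9, 0)
  row3 ← row3 − (7)·row1  ⇒  L[3][1]=7, U row3=(0, 0, 5, 8)
Step 3: pivot at (2,2) is 9.
  row3 ← row3 − (3)·row2  ⇒  L[3][2]=3, U row3=(0, 0, 0, 8)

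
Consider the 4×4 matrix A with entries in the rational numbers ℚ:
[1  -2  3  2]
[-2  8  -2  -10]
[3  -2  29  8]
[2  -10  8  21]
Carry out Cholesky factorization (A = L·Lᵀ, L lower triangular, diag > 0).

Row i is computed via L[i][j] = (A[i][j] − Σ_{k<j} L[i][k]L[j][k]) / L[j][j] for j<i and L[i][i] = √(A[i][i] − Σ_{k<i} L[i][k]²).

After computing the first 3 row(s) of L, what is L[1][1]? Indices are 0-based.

Step 1: L[0][0] = √(1) = 1.
  L[1][0] = (-2) / L[0][0] = -2.
Step 2: L[1][1] = √(4) = 2.
  L[2][0] = (3) / L[0][0] = 3.
  L[2][1] = (4) / L[1][1] = 2.
Step 3: L[2][2] = √(16) = 4.

L[1][1] = 2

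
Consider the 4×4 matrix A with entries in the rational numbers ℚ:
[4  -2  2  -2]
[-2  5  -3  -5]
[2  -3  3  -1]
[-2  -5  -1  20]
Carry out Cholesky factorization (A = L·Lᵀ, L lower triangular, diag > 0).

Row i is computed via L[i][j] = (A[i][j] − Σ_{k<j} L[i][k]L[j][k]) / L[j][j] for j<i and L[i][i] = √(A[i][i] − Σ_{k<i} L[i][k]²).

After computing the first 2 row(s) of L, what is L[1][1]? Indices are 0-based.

Step 1: L[0][0] = √(4) = 2.
  L[1][0] = (-2) / L[0][0] = -1.
Step 2: L[1][1] = √(4) = 2.

L[1][1] = 2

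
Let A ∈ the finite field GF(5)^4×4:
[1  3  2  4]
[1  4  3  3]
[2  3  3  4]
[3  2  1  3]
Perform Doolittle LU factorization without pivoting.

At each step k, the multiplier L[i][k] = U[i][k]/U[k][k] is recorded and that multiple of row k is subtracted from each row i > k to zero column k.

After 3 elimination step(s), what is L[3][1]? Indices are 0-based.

L[3][1] = 3

Step 1: pivot at (0,0) is 1.
  row1 ← row1 − (1)·row0  ⇒  L[1][0]=1, U row1=(0, 1, 1, 4)
  row2 ← row2 − (2)·row0  ⇒  L[2][0]=2, U row2=(0, 2, 4, 1)
  row3 ← row3 − (3)·row0  ⇒  L[3][0]=3, U row3=(0, 3, 0, 1)
Step 2: pivot at (1,1) is 1.
  row2 ← row2 − (2)·row1  ⇒  L[2][1]=2, U row2=(0, 0, 2, 3)
  row3 ← row3 − (3)·row1  ⇒  L[3][1]=3, U row3=(0, 0, 2, 4)
Step 3: pivot at (2,2) is 2.
  row3 ← row3 − (1)·row2  ⇒  L[3][2]=1, U row3=(0, 0, 0, 1)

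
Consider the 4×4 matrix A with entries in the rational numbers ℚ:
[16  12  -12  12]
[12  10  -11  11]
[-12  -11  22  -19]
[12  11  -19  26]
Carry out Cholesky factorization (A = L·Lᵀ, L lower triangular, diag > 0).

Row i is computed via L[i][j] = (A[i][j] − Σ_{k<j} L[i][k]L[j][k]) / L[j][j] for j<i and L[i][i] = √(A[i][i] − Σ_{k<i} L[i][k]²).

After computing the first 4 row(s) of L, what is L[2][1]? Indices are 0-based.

Step 1: L[0][0] = √(16) = 4.
  L[1][0] = (12) / L[0][0] = 3.
Step 2: L[1][1] = √(1) = 1.
  L[2][0] = (-12) / L[0][0] = -3.
  L[2][1] = (-2) / L[1][1] = -2.
Step 3: L[2][2] = √(9) = 3.
  L[3][0] = (12) / L[0][0] = 3.
  L[3][1] = (2) / L[1][1] = 2.
  L[3][2] = (-6) / L[2][2] = -2.
Step 4: L[3][3] = √(9) = 3.

L[2][1] = -2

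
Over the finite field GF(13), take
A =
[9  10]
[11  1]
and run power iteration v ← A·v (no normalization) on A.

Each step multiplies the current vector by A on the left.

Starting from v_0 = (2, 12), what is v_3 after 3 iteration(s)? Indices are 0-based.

v_3 = (1, 0)

v_0 = (2, 12).
v_1 = A·v_0 = (8, 8).
v_2 = A·v_1 = (9, 5).
v_3 = A·v_2 = (1, 0).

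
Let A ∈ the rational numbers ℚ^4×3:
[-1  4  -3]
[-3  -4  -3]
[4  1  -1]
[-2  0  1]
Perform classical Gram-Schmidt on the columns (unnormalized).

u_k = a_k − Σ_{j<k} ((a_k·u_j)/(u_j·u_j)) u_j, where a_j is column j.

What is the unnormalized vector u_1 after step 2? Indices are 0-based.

Step 1: u_0 = a_0 = (-1, -3, 4, -2).
Step 2: u_1 = a_1 − (2/5)·u_0 = (22/5, -14/5, -3/5, 4/5).

u_1 = (22/5, -14/5, -3/5, 4/5)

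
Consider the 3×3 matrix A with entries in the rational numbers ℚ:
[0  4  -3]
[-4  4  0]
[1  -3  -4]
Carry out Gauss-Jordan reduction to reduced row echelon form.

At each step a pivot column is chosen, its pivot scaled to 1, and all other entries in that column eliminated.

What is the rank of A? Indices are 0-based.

rank = 3

step 1: exchange rows 0,1
step 1: normalize row 0 (÷-4) = (1, -1, 0)
  row 2: subtract 1×row0 = (0, -2, -4)
step 2: normalize row 1 (÷4) = (0, 1, -3/4)
  row 0: subtract -1×row1 = (1, 0, -3/4)
  row 2: subtract -2×row1 = (0, 0, -11/2)
step 3: normalize row 2 (÷-11/2) = (0, 0, 1)
  row 0: subtract -3/4×row2 = (1, 0, 0)
  row 1: subtract -3/4×row2 = (0, 1, 0)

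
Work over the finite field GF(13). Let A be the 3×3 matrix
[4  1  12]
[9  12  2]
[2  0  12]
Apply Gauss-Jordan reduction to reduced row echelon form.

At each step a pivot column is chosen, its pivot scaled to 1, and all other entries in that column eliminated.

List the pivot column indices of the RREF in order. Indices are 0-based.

step 1: normalize row 0 (÷4) = (1, 10, 3)
  row 1: subtract 9×row0 = (0, 0, 1)
  row 2: subtract 2×row0 = (0, 6, 6)
step 2: exchange rows 1,2
step 2: normalize row 1 (÷6) = (0, 1, 1)
  row 0: subtract 10×row1 = (1, 0, 6)
step 3: normalize row 2 (÷1) = (0, 0, 1)
  row 0: subtract 6×row2 = (1, 0, 0)
  row 1: subtract 1×row2 = (0, 1, 0)

pivot columns: 0, 1, 2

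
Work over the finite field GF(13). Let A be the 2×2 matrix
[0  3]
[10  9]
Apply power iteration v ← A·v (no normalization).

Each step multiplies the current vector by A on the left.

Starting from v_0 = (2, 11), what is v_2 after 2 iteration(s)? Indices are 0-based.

v_0 = (2, 11).
v_1 = A·v_0 = (7, 2).
v_2 = A·v_1 = (6, 10).

v_2 = (6, 10)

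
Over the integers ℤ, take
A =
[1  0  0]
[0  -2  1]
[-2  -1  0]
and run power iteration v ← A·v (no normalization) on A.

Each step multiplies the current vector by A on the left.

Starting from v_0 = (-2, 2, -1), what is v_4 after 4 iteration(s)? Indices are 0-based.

v_0 = (-2, 2, -1).
v_1 = A·v_0 = (-2, -5, 2).
v_2 = A·v_1 = (-2, 12, 9).
v_3 = A·v_2 = (-2, -15, -8).
v_4 = A·v_3 = (-2, 22, 19).

v_4 = (-2, 22, 19)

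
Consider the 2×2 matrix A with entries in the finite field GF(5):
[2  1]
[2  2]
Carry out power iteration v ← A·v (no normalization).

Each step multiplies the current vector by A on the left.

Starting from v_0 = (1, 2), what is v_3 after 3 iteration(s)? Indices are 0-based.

v_0 = (1, 2).
v_1 = A·v_0 = (4, 1).
v_2 = A·v_1 = (4, 0).
v_3 = A·v_2 = (3, 3).

v_3 = (3, 3)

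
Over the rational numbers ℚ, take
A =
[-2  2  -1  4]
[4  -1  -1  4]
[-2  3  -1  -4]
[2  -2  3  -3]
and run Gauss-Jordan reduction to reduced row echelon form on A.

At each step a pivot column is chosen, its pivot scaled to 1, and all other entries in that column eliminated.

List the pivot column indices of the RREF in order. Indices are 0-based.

pivot columns: 0, 1, 2, 3

pivot(0,0)=-2: scale R0 → (1, -1, 1/2, -2)
  clear (1,0): R1 −= (4)R0 → (0, 3, -3, 12)
  clear (2,0): R2 −= (-2)R0 → (0, 1, 0, -8)
  clear (3,0): R3 −= (2)R0 → (0, 0, 2, 1)
pivot(1,1)=3: scale R1 → (0, 1, -1, 4)
  clear (0,1): R0 −= (-1)R1 → (1, 0, -1/2, 2)
  clear (2,1): R2 −= (1)R1 → (0, 0, 1, -12)
pivot(2,2)=1: scale R2 → (0, 0, 1, -12)
  clear (0,2): R0 −= (-1/2)R2 → (1, 0, 0, -4)
  clear (1,2): R1 −= (-1)R2 → (0, 1, 0, -8)
  clear (3,2): R3 −= (2)R2 → (0, 0, 0, 25)
pivot(3,3)=25: scale R3 → (0, 0, 0, 1)
  clear (0,3): R0 −= (-4)R3 → (1, 0, 0, 0)
  clear (1,3): R1 −= (-8)R3 → (0, 1, 0, 0)
  clear (2,3): R2 −= (-12)R3 → (0, 0, 1, 0)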